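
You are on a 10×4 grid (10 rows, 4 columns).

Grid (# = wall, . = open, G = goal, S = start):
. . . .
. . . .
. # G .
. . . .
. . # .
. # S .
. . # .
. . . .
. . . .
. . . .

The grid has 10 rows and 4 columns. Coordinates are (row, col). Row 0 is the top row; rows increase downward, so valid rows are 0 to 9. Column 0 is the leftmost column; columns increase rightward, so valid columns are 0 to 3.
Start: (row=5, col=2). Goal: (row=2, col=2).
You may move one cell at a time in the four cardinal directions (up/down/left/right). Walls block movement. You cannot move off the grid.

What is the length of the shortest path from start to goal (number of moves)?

Answer: Shortest path length: 5

Derivation:
BFS from (row=5, col=2) until reaching (row=2, col=2):
  Distance 0: (row=5, col=2)
  Distance 1: (row=5, col=3)
  Distance 2: (row=4, col=3), (row=6, col=3)
  Distance 3: (row=3, col=3), (row=7, col=3)
  Distance 4: (row=2, col=3), (row=3, col=2), (row=7, col=2), (row=8, col=3)
  Distance 5: (row=1, col=3), (row=2, col=2), (row=3, col=1), (row=7, col=1), (row=8, col=2), (row=9, col=3)  <- goal reached here
One shortest path (5 moves): (row=5, col=2) -> (row=5, col=3) -> (row=4, col=3) -> (row=3, col=3) -> (row=3, col=2) -> (row=2, col=2)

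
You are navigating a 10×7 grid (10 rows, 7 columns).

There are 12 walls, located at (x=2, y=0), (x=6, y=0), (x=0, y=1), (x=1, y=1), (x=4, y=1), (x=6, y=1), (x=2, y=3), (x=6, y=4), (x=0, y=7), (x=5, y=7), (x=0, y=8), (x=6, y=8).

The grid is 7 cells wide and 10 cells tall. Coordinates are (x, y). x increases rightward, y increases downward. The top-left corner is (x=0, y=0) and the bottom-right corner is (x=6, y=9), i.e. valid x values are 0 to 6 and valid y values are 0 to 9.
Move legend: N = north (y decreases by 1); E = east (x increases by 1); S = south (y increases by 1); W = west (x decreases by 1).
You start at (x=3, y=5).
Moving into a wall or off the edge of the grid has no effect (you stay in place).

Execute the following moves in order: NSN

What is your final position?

Start: (x=3, y=5)
  N (north): (x=3, y=5) -> (x=3, y=4)
  S (south): (x=3, y=4) -> (x=3, y=5)
  N (north): (x=3, y=5) -> (x=3, y=4)
Final: (x=3, y=4)

Answer: Final position: (x=3, y=4)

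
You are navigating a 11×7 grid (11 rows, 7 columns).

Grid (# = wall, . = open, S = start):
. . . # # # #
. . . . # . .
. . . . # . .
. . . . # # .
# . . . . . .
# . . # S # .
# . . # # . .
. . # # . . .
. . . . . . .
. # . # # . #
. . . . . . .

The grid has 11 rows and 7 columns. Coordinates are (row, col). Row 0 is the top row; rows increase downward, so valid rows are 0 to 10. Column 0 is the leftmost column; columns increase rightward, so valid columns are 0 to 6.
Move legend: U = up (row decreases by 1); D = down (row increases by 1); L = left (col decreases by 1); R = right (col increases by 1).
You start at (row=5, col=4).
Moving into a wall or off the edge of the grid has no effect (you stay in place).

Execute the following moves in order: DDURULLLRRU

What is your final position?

Start: (row=5, col=4)
  D (down): blocked, stay at (row=5, col=4)
  D (down): blocked, stay at (row=5, col=4)
  U (up): (row=5, col=4) -> (row=4, col=4)
  R (right): (row=4, col=4) -> (row=4, col=5)
  U (up): blocked, stay at (row=4, col=5)
  L (left): (row=4, col=5) -> (row=4, col=4)
  L (left): (row=4, col=4) -> (row=4, col=3)
  L (left): (row=4, col=3) -> (row=4, col=2)
  R (right): (row=4, col=2) -> (row=4, col=3)
  R (right): (row=4, col=3) -> (row=4, col=4)
  U (up): blocked, stay at (row=4, col=4)
Final: (row=4, col=4)

Answer: Final position: (row=4, col=4)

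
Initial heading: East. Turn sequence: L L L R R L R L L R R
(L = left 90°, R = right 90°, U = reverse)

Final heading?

Start: East
  L (left (90° counter-clockwise)) -> North
  L (left (90° counter-clockwise)) -> West
  L (left (90° counter-clockwise)) -> South
  R (right (90° clockwise)) -> West
  R (right (90° clockwise)) -> North
  L (left (90° counter-clockwise)) -> West
  R (right (90° clockwise)) -> North
  L (left (90° counter-clockwise)) -> West
  L (left (90° counter-clockwise)) -> South
  R (right (90° clockwise)) -> West
  R (right (90° clockwise)) -> North
Final: North

Answer: Final heading: North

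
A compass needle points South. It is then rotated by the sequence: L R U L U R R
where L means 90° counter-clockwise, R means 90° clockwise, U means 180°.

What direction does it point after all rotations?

Answer: Final heading: West

Derivation:
Start: South
  L (left (90° counter-clockwise)) -> East
  R (right (90° clockwise)) -> South
  U (U-turn (180°)) -> North
  L (left (90° counter-clockwise)) -> West
  U (U-turn (180°)) -> East
  R (right (90° clockwise)) -> South
  R (right (90° clockwise)) -> West
Final: West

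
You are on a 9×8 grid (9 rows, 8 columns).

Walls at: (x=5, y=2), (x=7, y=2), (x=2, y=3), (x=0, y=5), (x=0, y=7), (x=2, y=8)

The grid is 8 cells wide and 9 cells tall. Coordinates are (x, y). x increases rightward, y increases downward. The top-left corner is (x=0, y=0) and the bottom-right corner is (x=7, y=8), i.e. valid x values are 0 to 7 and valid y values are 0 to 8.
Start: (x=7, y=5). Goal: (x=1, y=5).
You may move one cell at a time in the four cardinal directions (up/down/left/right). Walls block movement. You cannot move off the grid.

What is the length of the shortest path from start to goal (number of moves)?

BFS from (x=7, y=5) until reaching (x=1, y=5):
  Distance 0: (x=7, y=5)
  Distance 1: (x=7, y=4), (x=6, y=5), (x=7, y=6)
  Distance 2: (x=7, y=3), (x=6, y=4), (x=5, y=5), (x=6, y=6), (x=7, y=7)
  Distance 3: (x=6, y=3), (x=5, y=4), (x=4, y=5), (x=5, y=6), (x=6, y=7), (x=7, y=8)
  Distance 4: (x=6, y=2), (x=5, y=3), (x=4, y=4), (x=3, y=5), (x=4, y=6), (x=5, y=7), (x=6, y=8)
  Distance 5: (x=6, y=1), (x=4, y=3), (x=3, y=4), (x=2, y=5), (x=3, y=6), (x=4, y=7), (x=5, y=8)
  Distance 6: (x=6, y=0), (x=5, y=1), (x=7, y=1), (x=4, y=2), (x=3, y=3), (x=2, y=4), (x=1, y=5), (x=2, y=6), (x=3, y=7), (x=4, y=8)  <- goal reached here
One shortest path (6 moves): (x=7, y=5) -> (x=6, y=5) -> (x=5, y=5) -> (x=4, y=5) -> (x=3, y=5) -> (x=2, y=5) -> (x=1, y=5)

Answer: Shortest path length: 6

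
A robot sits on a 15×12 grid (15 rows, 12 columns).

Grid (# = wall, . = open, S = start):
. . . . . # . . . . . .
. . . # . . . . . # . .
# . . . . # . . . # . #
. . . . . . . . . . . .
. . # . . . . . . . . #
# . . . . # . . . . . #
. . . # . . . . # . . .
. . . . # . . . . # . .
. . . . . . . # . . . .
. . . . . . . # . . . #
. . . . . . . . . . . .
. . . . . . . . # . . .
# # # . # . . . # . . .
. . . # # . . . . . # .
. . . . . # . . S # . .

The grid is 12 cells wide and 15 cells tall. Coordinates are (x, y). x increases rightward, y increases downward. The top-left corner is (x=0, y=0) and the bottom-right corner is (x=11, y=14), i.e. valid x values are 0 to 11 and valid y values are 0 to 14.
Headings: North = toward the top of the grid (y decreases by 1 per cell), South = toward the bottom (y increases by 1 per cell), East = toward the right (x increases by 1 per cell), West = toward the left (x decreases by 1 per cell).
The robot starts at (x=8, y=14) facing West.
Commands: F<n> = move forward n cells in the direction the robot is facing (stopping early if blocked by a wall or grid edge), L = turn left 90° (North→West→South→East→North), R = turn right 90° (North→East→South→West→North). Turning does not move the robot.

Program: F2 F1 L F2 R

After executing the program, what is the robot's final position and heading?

Start: (x=8, y=14), facing West
  F2: move forward 2, now at (x=6, y=14)
  F1: move forward 0/1 (blocked), now at (x=6, y=14)
  L: turn left, now facing South
  F2: move forward 0/2 (blocked), now at (x=6, y=14)
  R: turn right, now facing West
Final: (x=6, y=14), facing West

Answer: Final position: (x=6, y=14), facing West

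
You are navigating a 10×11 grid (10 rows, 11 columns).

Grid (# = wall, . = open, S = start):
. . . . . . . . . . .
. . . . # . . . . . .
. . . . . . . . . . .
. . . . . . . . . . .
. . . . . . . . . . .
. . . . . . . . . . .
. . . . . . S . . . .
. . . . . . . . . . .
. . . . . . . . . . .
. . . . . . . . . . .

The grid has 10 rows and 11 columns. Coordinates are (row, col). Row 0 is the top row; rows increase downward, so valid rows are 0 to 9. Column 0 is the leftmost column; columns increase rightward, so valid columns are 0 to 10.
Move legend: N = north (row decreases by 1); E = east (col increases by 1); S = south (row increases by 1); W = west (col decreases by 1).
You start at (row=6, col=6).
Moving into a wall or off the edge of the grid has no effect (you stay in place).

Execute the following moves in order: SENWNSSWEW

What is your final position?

Start: (row=6, col=6)
  S (south): (row=6, col=6) -> (row=7, col=6)
  E (east): (row=7, col=6) -> (row=7, col=7)
  N (north): (row=7, col=7) -> (row=6, col=7)
  W (west): (row=6, col=7) -> (row=6, col=6)
  N (north): (row=6, col=6) -> (row=5, col=6)
  S (south): (row=5, col=6) -> (row=6, col=6)
  S (south): (row=6, col=6) -> (row=7, col=6)
  W (west): (row=7, col=6) -> (row=7, col=5)
  E (east): (row=7, col=5) -> (row=7, col=6)
  W (west): (row=7, col=6) -> (row=7, col=5)
Final: (row=7, col=5)

Answer: Final position: (row=7, col=5)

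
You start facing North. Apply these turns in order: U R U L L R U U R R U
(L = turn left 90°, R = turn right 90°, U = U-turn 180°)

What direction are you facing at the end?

Answer: Final heading: North

Derivation:
Start: North
  U (U-turn (180°)) -> South
  R (right (90° clockwise)) -> West
  U (U-turn (180°)) -> East
  L (left (90° counter-clockwise)) -> North
  L (left (90° counter-clockwise)) -> West
  R (right (90° clockwise)) -> North
  U (U-turn (180°)) -> South
  U (U-turn (180°)) -> North
  R (right (90° clockwise)) -> East
  R (right (90° clockwise)) -> South
  U (U-turn (180°)) -> North
Final: North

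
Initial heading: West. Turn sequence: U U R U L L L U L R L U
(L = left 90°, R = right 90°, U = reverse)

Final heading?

Answer: Final heading: South

Derivation:
Start: West
  U (U-turn (180°)) -> East
  U (U-turn (180°)) -> West
  R (right (90° clockwise)) -> North
  U (U-turn (180°)) -> South
  L (left (90° counter-clockwise)) -> East
  L (left (90° counter-clockwise)) -> North
  L (left (90° counter-clockwise)) -> West
  U (U-turn (180°)) -> East
  L (left (90° counter-clockwise)) -> North
  R (right (90° clockwise)) -> East
  L (left (90° counter-clockwise)) -> North
  U (U-turn (180°)) -> South
Final: South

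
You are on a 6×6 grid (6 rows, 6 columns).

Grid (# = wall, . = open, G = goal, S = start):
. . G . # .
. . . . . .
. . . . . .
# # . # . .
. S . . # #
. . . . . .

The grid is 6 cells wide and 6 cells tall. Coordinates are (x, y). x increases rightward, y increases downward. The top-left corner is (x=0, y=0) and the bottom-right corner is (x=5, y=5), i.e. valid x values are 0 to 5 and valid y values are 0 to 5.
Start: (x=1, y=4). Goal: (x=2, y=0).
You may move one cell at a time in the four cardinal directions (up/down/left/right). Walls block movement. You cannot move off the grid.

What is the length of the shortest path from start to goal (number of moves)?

BFS from (x=1, y=4) until reaching (x=2, y=0):
  Distance 0: (x=1, y=4)
  Distance 1: (x=0, y=4), (x=2, y=4), (x=1, y=5)
  Distance 2: (x=2, y=3), (x=3, y=4), (x=0, y=5), (x=2, y=5)
  Distance 3: (x=2, y=2), (x=3, y=5)
  Distance 4: (x=2, y=1), (x=1, y=2), (x=3, y=2), (x=4, y=5)
  Distance 5: (x=2, y=0), (x=1, y=1), (x=3, y=1), (x=0, y=2), (x=4, y=2), (x=5, y=5)  <- goal reached here
One shortest path (5 moves): (x=1, y=4) -> (x=2, y=4) -> (x=2, y=3) -> (x=2, y=2) -> (x=2, y=1) -> (x=2, y=0)

Answer: Shortest path length: 5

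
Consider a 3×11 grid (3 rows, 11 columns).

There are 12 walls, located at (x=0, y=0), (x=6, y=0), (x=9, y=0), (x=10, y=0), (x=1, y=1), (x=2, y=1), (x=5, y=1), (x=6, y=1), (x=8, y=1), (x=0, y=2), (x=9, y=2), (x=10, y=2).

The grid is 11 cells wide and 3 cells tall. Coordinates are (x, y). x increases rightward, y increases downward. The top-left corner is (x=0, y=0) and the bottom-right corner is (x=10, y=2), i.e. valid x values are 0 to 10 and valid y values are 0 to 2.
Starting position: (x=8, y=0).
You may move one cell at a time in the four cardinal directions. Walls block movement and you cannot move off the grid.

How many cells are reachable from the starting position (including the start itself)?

BFS flood-fill from (x=8, y=0):
  Distance 0: (x=8, y=0)
  Distance 1: (x=7, y=0)
  Distance 2: (x=7, y=1)
  Distance 3: (x=7, y=2)
  Distance 4: (x=6, y=2), (x=8, y=2)
  Distance 5: (x=5, y=2)
  Distance 6: (x=4, y=2)
  Distance 7: (x=4, y=1), (x=3, y=2)
  Distance 8: (x=4, y=0), (x=3, y=1), (x=2, y=2)
  Distance 9: (x=3, y=0), (x=5, y=0), (x=1, y=2)
  Distance 10: (x=2, y=0)
  Distance 11: (x=1, y=0)
Total reachable: 18 (grid has 21 open cells total)

Answer: Reachable cells: 18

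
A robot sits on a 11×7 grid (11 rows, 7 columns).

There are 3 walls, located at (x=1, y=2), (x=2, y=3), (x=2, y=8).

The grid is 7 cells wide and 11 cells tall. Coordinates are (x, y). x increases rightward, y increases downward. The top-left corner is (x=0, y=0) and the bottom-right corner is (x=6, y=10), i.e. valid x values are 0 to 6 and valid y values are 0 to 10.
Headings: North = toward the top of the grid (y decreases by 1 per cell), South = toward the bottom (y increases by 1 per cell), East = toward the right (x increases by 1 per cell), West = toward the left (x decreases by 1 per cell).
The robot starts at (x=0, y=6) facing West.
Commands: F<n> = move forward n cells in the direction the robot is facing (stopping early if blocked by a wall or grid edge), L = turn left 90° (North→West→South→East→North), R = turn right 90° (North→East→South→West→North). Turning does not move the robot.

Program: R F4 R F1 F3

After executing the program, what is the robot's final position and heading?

Start: (x=0, y=6), facing West
  R: turn right, now facing North
  F4: move forward 4, now at (x=0, y=2)
  R: turn right, now facing East
  F1: move forward 0/1 (blocked), now at (x=0, y=2)
  F3: move forward 0/3 (blocked), now at (x=0, y=2)
Final: (x=0, y=2), facing East

Answer: Final position: (x=0, y=2), facing East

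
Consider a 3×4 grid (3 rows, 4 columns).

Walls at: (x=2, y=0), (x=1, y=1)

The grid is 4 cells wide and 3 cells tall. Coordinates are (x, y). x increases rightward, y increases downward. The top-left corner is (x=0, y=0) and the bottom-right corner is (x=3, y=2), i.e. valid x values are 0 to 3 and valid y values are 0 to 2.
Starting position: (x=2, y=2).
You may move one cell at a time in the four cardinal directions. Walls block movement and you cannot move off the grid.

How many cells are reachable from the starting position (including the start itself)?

BFS flood-fill from (x=2, y=2):
  Distance 0: (x=2, y=2)
  Distance 1: (x=2, y=1), (x=1, y=2), (x=3, y=2)
  Distance 2: (x=3, y=1), (x=0, y=2)
  Distance 3: (x=3, y=0), (x=0, y=1)
  Distance 4: (x=0, y=0)
  Distance 5: (x=1, y=0)
Total reachable: 10 (grid has 10 open cells total)

Answer: Reachable cells: 10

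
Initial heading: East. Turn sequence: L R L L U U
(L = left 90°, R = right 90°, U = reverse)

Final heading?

Answer: Final heading: West

Derivation:
Start: East
  L (left (90° counter-clockwise)) -> North
  R (right (90° clockwise)) -> East
  L (left (90° counter-clockwise)) -> North
  L (left (90° counter-clockwise)) -> West
  U (U-turn (180°)) -> East
  U (U-turn (180°)) -> West
Final: West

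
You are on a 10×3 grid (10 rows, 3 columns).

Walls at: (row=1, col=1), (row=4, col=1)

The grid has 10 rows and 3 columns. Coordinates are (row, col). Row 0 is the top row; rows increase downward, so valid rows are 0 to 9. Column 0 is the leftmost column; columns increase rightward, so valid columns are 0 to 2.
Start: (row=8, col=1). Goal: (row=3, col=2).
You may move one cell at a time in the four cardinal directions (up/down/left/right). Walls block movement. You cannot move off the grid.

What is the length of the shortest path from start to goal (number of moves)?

Answer: Shortest path length: 6

Derivation:
BFS from (row=8, col=1) until reaching (row=3, col=2):
  Distance 0: (row=8, col=1)
  Distance 1: (row=7, col=1), (row=8, col=0), (row=8, col=2), (row=9, col=1)
  Distance 2: (row=6, col=1), (row=7, col=0), (row=7, col=2), (row=9, col=0), (row=9, col=2)
  Distance 3: (row=5, col=1), (row=6, col=0), (row=6, col=2)
  Distance 4: (row=5, col=0), (row=5, col=2)
  Distance 5: (row=4, col=0), (row=4, col=2)
  Distance 6: (row=3, col=0), (row=3, col=2)  <- goal reached here
One shortest path (6 moves): (row=8, col=1) -> (row=8, col=2) -> (row=7, col=2) -> (row=6, col=2) -> (row=5, col=2) -> (row=4, col=2) -> (row=3, col=2)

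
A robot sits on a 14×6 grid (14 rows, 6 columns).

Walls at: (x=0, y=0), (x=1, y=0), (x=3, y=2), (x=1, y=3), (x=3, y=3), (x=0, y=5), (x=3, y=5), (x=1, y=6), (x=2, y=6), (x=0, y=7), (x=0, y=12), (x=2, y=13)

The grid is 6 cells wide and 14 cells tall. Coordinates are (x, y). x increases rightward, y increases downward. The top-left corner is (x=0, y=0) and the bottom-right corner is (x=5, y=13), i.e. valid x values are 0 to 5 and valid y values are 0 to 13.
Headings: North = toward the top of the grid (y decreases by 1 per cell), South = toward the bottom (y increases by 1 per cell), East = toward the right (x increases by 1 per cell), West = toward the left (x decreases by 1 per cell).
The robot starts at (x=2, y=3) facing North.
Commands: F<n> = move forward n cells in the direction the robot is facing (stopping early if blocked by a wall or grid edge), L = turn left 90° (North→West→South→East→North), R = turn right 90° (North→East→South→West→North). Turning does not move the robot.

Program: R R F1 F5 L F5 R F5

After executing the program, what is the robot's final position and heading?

Start: (x=2, y=3), facing North
  R: turn right, now facing East
  R: turn right, now facing South
  F1: move forward 1, now at (x=2, y=4)
  F5: move forward 1/5 (blocked), now at (x=2, y=5)
  L: turn left, now facing East
  F5: move forward 0/5 (blocked), now at (x=2, y=5)
  R: turn right, now facing South
  F5: move forward 0/5 (blocked), now at (x=2, y=5)
Final: (x=2, y=5), facing South

Answer: Final position: (x=2, y=5), facing South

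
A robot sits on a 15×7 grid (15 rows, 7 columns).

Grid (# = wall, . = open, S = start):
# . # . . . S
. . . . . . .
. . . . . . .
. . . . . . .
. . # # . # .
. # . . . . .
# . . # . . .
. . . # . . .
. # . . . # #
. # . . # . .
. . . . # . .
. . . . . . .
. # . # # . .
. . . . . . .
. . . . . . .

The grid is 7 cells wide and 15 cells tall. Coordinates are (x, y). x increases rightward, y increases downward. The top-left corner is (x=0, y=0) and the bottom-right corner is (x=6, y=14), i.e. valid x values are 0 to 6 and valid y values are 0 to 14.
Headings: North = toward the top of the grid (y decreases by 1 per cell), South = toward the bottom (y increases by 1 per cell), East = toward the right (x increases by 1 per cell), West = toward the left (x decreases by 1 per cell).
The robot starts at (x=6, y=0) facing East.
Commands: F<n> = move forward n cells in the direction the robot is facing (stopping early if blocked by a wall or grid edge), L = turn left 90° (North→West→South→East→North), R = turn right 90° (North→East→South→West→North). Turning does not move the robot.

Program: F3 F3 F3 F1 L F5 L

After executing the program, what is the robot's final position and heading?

Answer: Final position: (x=6, y=0), facing West

Derivation:
Start: (x=6, y=0), facing East
  [×3]F3: move forward 0/3 (blocked), now at (x=6, y=0)
  F1: move forward 0/1 (blocked), now at (x=6, y=0)
  L: turn left, now facing North
  F5: move forward 0/5 (blocked), now at (x=6, y=0)
  L: turn left, now facing West
Final: (x=6, y=0), facing West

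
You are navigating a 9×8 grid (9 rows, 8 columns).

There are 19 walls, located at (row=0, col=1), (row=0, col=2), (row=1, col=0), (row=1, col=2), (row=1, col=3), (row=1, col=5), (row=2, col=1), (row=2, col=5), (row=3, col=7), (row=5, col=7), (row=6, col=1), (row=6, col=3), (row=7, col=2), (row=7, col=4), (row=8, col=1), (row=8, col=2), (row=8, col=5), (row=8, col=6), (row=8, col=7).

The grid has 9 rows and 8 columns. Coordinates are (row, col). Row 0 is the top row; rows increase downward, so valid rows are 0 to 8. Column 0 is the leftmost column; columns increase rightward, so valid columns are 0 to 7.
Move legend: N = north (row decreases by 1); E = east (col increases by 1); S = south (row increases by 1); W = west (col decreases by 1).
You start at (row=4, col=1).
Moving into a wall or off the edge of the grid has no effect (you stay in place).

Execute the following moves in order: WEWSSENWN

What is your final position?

Answer: Final position: (row=4, col=0)

Derivation:
Start: (row=4, col=1)
  W (west): (row=4, col=1) -> (row=4, col=0)
  E (east): (row=4, col=0) -> (row=4, col=1)
  W (west): (row=4, col=1) -> (row=4, col=0)
  S (south): (row=4, col=0) -> (row=5, col=0)
  S (south): (row=5, col=0) -> (row=6, col=0)
  E (east): blocked, stay at (row=6, col=0)
  N (north): (row=6, col=0) -> (row=5, col=0)
  W (west): blocked, stay at (row=5, col=0)
  N (north): (row=5, col=0) -> (row=4, col=0)
Final: (row=4, col=0)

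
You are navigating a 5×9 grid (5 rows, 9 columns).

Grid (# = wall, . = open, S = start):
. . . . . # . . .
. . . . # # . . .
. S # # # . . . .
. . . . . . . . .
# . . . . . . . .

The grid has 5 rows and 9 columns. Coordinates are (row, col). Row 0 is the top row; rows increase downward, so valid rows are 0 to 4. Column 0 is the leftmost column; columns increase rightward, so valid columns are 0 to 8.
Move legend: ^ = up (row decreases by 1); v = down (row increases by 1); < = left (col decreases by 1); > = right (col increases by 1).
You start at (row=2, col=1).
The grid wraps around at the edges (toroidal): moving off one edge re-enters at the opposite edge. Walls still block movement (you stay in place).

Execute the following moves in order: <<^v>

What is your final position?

Answer: Final position: (row=2, col=0)

Derivation:
Start: (row=2, col=1)
  < (left): (row=2, col=1) -> (row=2, col=0)
  < (left): (row=2, col=0) -> (row=2, col=8)
  ^ (up): (row=2, col=8) -> (row=1, col=8)
  v (down): (row=1, col=8) -> (row=2, col=8)
  > (right): (row=2, col=8) -> (row=2, col=0)
Final: (row=2, col=0)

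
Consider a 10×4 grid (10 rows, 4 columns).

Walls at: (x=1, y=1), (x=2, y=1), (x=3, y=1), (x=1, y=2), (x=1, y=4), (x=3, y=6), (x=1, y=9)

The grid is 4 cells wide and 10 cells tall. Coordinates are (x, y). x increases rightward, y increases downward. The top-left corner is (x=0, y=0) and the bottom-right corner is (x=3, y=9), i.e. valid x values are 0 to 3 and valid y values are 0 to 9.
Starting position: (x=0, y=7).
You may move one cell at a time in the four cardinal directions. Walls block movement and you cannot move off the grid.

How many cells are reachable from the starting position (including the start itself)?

BFS flood-fill from (x=0, y=7):
  Distance 0: (x=0, y=7)
  Distance 1: (x=0, y=6), (x=1, y=7), (x=0, y=8)
  Distance 2: (x=0, y=5), (x=1, y=6), (x=2, y=7), (x=1, y=8), (x=0, y=9)
  Distance 3: (x=0, y=4), (x=1, y=5), (x=2, y=6), (x=3, y=7), (x=2, y=8)
  Distance 4: (x=0, y=3), (x=2, y=5), (x=3, y=8), (x=2, y=9)
  Distance 5: (x=0, y=2), (x=1, y=3), (x=2, y=4), (x=3, y=5), (x=3, y=9)
  Distance 6: (x=0, y=1), (x=2, y=3), (x=3, y=4)
  Distance 7: (x=0, y=0), (x=2, y=2), (x=3, y=3)
  Distance 8: (x=1, y=0), (x=3, y=2)
  Distance 9: (x=2, y=0)
  Distance 10: (x=3, y=0)
Total reachable: 33 (grid has 33 open cells total)

Answer: Reachable cells: 33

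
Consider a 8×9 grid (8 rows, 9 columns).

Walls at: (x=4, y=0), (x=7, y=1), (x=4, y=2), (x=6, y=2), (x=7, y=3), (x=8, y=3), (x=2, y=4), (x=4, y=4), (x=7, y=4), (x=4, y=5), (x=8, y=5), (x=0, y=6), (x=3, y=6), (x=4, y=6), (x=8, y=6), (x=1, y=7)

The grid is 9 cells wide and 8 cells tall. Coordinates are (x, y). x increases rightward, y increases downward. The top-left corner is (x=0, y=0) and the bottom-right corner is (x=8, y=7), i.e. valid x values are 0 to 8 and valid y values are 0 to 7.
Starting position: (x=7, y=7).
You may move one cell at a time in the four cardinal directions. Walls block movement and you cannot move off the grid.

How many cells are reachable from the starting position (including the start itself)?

BFS flood-fill from (x=7, y=7):
  Distance 0: (x=7, y=7)
  Distance 1: (x=7, y=6), (x=6, y=7), (x=8, y=7)
  Distance 2: (x=7, y=5), (x=6, y=6), (x=5, y=7)
  Distance 3: (x=6, y=5), (x=5, y=6), (x=4, y=7)
  Distance 4: (x=6, y=4), (x=5, y=5), (x=3, y=7)
  Distance 5: (x=6, y=3), (x=5, y=4), (x=2, y=7)
  Distance 6: (x=5, y=3), (x=2, y=6)
  Distance 7: (x=5, y=2), (x=4, y=3), (x=2, y=5), (x=1, y=6)
  Distance 8: (x=5, y=1), (x=3, y=3), (x=1, y=5), (x=3, y=5)
  Distance 9: (x=5, y=0), (x=4, y=1), (x=6, y=1), (x=3, y=2), (x=2, y=3), (x=1, y=4), (x=3, y=4), (x=0, y=5)
  Distance 10: (x=6, y=0), (x=3, y=1), (x=2, y=2), (x=1, y=3), (x=0, y=4)
  Distance 11: (x=3, y=0), (x=7, y=0), (x=2, y=1), (x=1, y=2), (x=0, y=3)
  Distance 12: (x=2, y=0), (x=8, y=0), (x=1, y=1), (x=0, y=2)
  Distance 13: (x=1, y=0), (x=0, y=1), (x=8, y=1)
  Distance 14: (x=0, y=0), (x=8, y=2)
  Distance 15: (x=7, y=2)
Total reachable: 54 (grid has 56 open cells total)

Answer: Reachable cells: 54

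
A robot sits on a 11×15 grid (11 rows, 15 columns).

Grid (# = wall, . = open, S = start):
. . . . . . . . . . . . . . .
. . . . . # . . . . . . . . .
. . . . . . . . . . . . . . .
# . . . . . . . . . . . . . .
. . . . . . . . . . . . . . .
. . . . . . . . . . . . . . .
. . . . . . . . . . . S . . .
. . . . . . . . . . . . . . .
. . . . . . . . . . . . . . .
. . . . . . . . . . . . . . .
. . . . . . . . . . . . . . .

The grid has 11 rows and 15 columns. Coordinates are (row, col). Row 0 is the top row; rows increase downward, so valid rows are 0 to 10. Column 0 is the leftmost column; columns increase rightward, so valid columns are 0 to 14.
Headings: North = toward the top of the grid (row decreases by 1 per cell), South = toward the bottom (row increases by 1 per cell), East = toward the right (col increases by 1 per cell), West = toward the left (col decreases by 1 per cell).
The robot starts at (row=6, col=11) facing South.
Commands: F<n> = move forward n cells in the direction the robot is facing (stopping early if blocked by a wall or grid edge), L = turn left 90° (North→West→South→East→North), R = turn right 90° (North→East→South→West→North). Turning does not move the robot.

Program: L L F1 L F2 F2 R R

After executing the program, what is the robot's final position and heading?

Answer: Final position: (row=5, col=7), facing East

Derivation:
Start: (row=6, col=11), facing South
  L: turn left, now facing East
  L: turn left, now facing North
  F1: move forward 1, now at (row=5, col=11)
  L: turn left, now facing West
  F2: move forward 2, now at (row=5, col=9)
  F2: move forward 2, now at (row=5, col=7)
  R: turn right, now facing North
  R: turn right, now facing East
Final: (row=5, col=7), facing East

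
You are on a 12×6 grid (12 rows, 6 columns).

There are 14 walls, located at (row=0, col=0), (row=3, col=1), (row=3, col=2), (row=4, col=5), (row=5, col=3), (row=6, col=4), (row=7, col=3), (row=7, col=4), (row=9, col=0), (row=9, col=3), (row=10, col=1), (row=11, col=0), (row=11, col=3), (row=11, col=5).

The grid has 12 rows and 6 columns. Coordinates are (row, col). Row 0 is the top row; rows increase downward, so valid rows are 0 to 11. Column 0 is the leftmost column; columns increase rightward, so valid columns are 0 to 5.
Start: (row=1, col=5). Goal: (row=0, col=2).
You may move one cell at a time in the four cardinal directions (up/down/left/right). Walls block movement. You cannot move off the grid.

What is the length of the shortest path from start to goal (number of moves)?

Answer: Shortest path length: 4

Derivation:
BFS from (row=1, col=5) until reaching (row=0, col=2):
  Distance 0: (row=1, col=5)
  Distance 1: (row=0, col=5), (row=1, col=4), (row=2, col=5)
  Distance 2: (row=0, col=4), (row=1, col=3), (row=2, col=4), (row=3, col=5)
  Distance 3: (row=0, col=3), (row=1, col=2), (row=2, col=3), (row=3, col=4)
  Distance 4: (row=0, col=2), (row=1, col=1), (row=2, col=2), (row=3, col=3), (row=4, col=4)  <- goal reached here
One shortest path (4 moves): (row=1, col=5) -> (row=1, col=4) -> (row=1, col=3) -> (row=1, col=2) -> (row=0, col=2)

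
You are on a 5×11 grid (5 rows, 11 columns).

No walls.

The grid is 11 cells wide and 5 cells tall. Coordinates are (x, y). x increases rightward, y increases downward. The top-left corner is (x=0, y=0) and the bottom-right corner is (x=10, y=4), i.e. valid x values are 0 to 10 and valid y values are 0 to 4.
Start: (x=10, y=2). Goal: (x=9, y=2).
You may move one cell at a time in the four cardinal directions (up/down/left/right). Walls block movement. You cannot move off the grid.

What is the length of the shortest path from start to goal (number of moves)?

BFS from (x=10, y=2) until reaching (x=9, y=2):
  Distance 0: (x=10, y=2)
  Distance 1: (x=10, y=1), (x=9, y=2), (x=10, y=3)  <- goal reached here
One shortest path (1 moves): (x=10, y=2) -> (x=9, y=2)

Answer: Shortest path length: 1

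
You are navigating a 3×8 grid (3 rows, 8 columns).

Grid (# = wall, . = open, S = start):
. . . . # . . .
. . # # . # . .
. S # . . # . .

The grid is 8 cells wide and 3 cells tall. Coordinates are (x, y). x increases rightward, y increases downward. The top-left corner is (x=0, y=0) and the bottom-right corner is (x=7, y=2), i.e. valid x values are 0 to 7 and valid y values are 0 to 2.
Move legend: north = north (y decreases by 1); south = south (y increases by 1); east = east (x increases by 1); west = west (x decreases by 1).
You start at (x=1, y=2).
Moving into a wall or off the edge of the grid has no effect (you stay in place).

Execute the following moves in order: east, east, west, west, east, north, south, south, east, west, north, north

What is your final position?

Start: (x=1, y=2)
  east (east): blocked, stay at (x=1, y=2)
  east (east): blocked, stay at (x=1, y=2)
  west (west): (x=1, y=2) -> (x=0, y=2)
  west (west): blocked, stay at (x=0, y=2)
  east (east): (x=0, y=2) -> (x=1, y=2)
  north (north): (x=1, y=2) -> (x=1, y=1)
  south (south): (x=1, y=1) -> (x=1, y=2)
  south (south): blocked, stay at (x=1, y=2)
  east (east): blocked, stay at (x=1, y=2)
  west (west): (x=1, y=2) -> (x=0, y=2)
  north (north): (x=0, y=2) -> (x=0, y=1)
  north (north): (x=0, y=1) -> (x=0, y=0)
Final: (x=0, y=0)

Answer: Final position: (x=0, y=0)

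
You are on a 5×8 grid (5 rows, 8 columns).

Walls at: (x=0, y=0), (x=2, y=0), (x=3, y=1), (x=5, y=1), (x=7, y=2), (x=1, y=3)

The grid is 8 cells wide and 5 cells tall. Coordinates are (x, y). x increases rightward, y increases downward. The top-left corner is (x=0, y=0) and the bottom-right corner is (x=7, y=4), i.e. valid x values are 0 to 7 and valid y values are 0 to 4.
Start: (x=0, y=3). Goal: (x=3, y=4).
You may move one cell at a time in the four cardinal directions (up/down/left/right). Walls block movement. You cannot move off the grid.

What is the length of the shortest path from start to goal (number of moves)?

Answer: Shortest path length: 4

Derivation:
BFS from (x=0, y=3) until reaching (x=3, y=4):
  Distance 0: (x=0, y=3)
  Distance 1: (x=0, y=2), (x=0, y=4)
  Distance 2: (x=0, y=1), (x=1, y=2), (x=1, y=4)
  Distance 3: (x=1, y=1), (x=2, y=2), (x=2, y=4)
  Distance 4: (x=1, y=0), (x=2, y=1), (x=3, y=2), (x=2, y=3), (x=3, y=4)  <- goal reached here
One shortest path (4 moves): (x=0, y=3) -> (x=0, y=4) -> (x=1, y=4) -> (x=2, y=4) -> (x=3, y=4)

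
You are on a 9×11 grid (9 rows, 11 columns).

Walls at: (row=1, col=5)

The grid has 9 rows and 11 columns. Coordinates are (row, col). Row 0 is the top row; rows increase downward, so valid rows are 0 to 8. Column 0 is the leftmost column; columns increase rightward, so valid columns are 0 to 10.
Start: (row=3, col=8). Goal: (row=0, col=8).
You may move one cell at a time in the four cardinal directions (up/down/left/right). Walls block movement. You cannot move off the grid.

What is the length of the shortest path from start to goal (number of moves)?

BFS from (row=3, col=8) until reaching (row=0, col=8):
  Distance 0: (row=3, col=8)
  Distance 1: (row=2, col=8), (row=3, col=7), (row=3, col=9), (row=4, col=8)
  Distance 2: (row=1, col=8), (row=2, col=7), (row=2, col=9), (row=3, col=6), (row=3, col=10), (row=4, col=7), (row=4, col=9), (row=5, col=8)
  Distance 3: (row=0, col=8), (row=1, col=7), (row=1, col=9), (row=2, col=6), (row=2, col=10), (row=3, col=5), (row=4, col=6), (row=4, col=10), (row=5, col=7), (row=5, col=9), (row=6, col=8)  <- goal reached here
One shortest path (3 moves): (row=3, col=8) -> (row=2, col=8) -> (row=1, col=8) -> (row=0, col=8)

Answer: Shortest path length: 3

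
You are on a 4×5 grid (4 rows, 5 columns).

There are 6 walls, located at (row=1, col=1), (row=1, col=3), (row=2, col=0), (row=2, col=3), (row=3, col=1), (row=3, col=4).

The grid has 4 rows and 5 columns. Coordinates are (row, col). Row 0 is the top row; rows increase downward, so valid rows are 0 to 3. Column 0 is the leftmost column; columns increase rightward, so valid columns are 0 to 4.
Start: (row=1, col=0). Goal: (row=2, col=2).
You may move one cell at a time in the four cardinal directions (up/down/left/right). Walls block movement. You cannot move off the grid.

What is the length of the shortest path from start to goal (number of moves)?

Answer: Shortest path length: 5

Derivation:
BFS from (row=1, col=0) until reaching (row=2, col=2):
  Distance 0: (row=1, col=0)
  Distance 1: (row=0, col=0)
  Distance 2: (row=0, col=1)
  Distance 3: (row=0, col=2)
  Distance 4: (row=0, col=3), (row=1, col=2)
  Distance 5: (row=0, col=4), (row=2, col=2)  <- goal reached here
One shortest path (5 moves): (row=1, col=0) -> (row=0, col=0) -> (row=0, col=1) -> (row=0, col=2) -> (row=1, col=2) -> (row=2, col=2)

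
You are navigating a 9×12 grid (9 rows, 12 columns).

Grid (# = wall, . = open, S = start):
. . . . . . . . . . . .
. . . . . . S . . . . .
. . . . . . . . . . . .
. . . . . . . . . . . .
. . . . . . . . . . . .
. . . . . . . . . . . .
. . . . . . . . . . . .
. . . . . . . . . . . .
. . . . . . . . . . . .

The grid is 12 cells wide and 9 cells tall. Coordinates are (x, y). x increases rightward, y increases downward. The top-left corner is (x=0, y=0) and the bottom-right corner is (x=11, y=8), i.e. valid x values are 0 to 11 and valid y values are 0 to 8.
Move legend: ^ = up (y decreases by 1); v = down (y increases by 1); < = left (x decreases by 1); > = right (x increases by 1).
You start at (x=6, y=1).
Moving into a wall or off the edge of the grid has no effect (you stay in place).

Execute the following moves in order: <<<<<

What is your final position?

Start: (x=6, y=1)
  < (left): (x=6, y=1) -> (x=5, y=1)
  < (left): (x=5, y=1) -> (x=4, y=1)
  < (left): (x=4, y=1) -> (x=3, y=1)
  < (left): (x=3, y=1) -> (x=2, y=1)
  < (left): (x=2, y=1) -> (x=1, y=1)
Final: (x=1, y=1)

Answer: Final position: (x=1, y=1)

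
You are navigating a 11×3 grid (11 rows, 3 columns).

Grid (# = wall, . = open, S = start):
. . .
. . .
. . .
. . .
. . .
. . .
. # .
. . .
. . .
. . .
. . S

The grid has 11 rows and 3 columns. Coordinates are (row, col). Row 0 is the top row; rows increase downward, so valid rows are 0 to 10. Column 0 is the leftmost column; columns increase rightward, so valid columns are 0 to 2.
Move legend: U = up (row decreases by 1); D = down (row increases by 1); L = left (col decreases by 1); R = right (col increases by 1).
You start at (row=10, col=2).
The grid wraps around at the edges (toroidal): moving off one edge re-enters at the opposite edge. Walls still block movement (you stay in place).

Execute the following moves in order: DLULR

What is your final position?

Answer: Final position: (row=10, col=1)

Derivation:
Start: (row=10, col=2)
  D (down): (row=10, col=2) -> (row=0, col=2)
  L (left): (row=0, col=2) -> (row=0, col=1)
  U (up): (row=0, col=1) -> (row=10, col=1)
  L (left): (row=10, col=1) -> (row=10, col=0)
  R (right): (row=10, col=0) -> (row=10, col=1)
Final: (row=10, col=1)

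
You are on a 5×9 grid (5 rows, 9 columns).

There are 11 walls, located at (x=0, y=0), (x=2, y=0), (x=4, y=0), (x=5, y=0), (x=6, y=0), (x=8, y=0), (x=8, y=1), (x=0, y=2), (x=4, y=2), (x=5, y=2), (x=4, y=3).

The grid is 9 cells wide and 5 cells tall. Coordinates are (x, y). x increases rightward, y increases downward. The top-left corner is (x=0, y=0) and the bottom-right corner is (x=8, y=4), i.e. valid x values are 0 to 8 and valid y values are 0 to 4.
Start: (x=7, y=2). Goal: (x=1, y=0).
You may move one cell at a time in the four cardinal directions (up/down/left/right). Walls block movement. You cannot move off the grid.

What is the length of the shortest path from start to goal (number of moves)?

Answer: Shortest path length: 8

Derivation:
BFS from (x=7, y=2) until reaching (x=1, y=0):
  Distance 0: (x=7, y=2)
  Distance 1: (x=7, y=1), (x=6, y=2), (x=8, y=2), (x=7, y=3)
  Distance 2: (x=7, y=0), (x=6, y=1), (x=6, y=3), (x=8, y=3), (x=7, y=4)
  Distance 3: (x=5, y=1), (x=5, y=3), (x=6, y=4), (x=8, y=4)
  Distance 4: (x=4, y=1), (x=5, y=4)
  Distance 5: (x=3, y=1), (x=4, y=4)
  Distance 6: (x=3, y=0), (x=2, y=1), (x=3, y=2), (x=3, y=4)
  Distance 7: (x=1, y=1), (x=2, y=2), (x=3, y=3), (x=2, y=4)
  Distance 8: (x=1, y=0), (x=0, y=1), (x=1, y=2), (x=2, y=3), (x=1, y=4)  <- goal reached here
One shortest path (8 moves): (x=7, y=2) -> (x=6, y=2) -> (x=6, y=1) -> (x=5, y=1) -> (x=4, y=1) -> (x=3, y=1) -> (x=2, y=1) -> (x=1, y=1) -> (x=1, y=0)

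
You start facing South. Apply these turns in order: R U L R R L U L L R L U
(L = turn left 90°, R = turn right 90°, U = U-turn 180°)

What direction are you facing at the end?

Answer: Final heading: West

Derivation:
Start: South
  R (right (90° clockwise)) -> West
  U (U-turn (180°)) -> East
  L (left (90° counter-clockwise)) -> North
  R (right (90° clockwise)) -> East
  R (right (90° clockwise)) -> South
  L (left (90° counter-clockwise)) -> East
  U (U-turn (180°)) -> West
  L (left (90° counter-clockwise)) -> South
  L (left (90° counter-clockwise)) -> East
  R (right (90° clockwise)) -> South
  L (left (90° counter-clockwise)) -> East
  U (U-turn (180°)) -> West
Final: West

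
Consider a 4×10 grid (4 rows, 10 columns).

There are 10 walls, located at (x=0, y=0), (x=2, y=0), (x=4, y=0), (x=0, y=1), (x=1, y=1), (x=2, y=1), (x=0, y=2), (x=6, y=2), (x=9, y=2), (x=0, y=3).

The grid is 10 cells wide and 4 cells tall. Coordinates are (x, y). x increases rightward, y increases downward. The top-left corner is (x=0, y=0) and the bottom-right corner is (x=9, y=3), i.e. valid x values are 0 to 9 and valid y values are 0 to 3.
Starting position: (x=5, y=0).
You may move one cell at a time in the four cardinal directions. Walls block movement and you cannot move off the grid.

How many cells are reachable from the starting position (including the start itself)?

Answer: Reachable cells: 29

Derivation:
BFS flood-fill from (x=5, y=0):
  Distance 0: (x=5, y=0)
  Distance 1: (x=6, y=0), (x=5, y=1)
  Distance 2: (x=7, y=0), (x=4, y=1), (x=6, y=1), (x=5, y=2)
  Distance 3: (x=8, y=0), (x=3, y=1), (x=7, y=1), (x=4, y=2), (x=5, y=3)
  Distance 4: (x=3, y=0), (x=9, y=0), (x=8, y=1), (x=3, y=2), (x=7, y=2), (x=4, y=3), (x=6, y=3)
  Distance 5: (x=9, y=1), (x=2, y=2), (x=8, y=2), (x=3, y=3), (x=7, y=3)
  Distance 6: (x=1, y=2), (x=2, y=3), (x=8, y=3)
  Distance 7: (x=1, y=3), (x=9, y=3)
Total reachable: 29 (grid has 30 open cells total)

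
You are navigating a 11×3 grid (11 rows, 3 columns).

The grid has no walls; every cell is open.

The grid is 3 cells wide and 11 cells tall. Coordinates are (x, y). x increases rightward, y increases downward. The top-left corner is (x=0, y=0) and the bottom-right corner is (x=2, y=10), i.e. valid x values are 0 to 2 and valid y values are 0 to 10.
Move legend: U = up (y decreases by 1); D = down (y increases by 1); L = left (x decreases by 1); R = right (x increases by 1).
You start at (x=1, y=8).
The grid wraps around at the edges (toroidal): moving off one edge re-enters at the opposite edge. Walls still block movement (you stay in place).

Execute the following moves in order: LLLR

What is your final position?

Start: (x=1, y=8)
  L (left): (x=1, y=8) -> (x=0, y=8)
  L (left): (x=0, y=8) -> (x=2, y=8)
  L (left): (x=2, y=8) -> (x=1, y=8)
  R (right): (x=1, y=8) -> (x=2, y=8)
Final: (x=2, y=8)

Answer: Final position: (x=2, y=8)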